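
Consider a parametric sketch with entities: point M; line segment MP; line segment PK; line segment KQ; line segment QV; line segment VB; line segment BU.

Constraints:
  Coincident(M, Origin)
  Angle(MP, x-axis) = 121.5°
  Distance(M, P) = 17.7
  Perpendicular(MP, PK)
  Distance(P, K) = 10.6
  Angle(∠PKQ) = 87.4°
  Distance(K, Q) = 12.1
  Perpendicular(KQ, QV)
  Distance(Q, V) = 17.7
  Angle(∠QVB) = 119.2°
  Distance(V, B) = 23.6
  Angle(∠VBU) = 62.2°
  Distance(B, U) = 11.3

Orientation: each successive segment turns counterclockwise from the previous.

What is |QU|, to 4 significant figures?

27.51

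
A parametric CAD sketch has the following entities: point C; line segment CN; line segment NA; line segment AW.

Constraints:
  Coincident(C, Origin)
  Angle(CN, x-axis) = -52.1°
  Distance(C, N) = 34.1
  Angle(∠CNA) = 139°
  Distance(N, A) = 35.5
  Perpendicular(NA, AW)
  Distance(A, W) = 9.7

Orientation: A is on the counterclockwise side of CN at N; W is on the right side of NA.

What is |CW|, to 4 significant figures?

69.13

∠CNA = 139.0°, so NA runs at -52.1° + (180° − 139.0°) = -11.10° from the x-axis; with |NA| = 35.5, A = N + 35.5·(cos -11.10°, sin -11.10°) = (55.78, -33.74). NA is perpendicular to AW; with |AW| = 9.7 on the right of NA, W = A + 9.7·(-0.1925, -0.9813) = (53.92, -43.26). Then |CW| = |W − C| = 69.13.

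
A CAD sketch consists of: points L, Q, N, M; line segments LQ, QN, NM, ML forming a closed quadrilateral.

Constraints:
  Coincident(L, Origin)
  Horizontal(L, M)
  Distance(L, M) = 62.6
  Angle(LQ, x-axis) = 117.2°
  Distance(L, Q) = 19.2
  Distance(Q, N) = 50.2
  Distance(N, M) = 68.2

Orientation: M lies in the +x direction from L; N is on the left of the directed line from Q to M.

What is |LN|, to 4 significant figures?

60.38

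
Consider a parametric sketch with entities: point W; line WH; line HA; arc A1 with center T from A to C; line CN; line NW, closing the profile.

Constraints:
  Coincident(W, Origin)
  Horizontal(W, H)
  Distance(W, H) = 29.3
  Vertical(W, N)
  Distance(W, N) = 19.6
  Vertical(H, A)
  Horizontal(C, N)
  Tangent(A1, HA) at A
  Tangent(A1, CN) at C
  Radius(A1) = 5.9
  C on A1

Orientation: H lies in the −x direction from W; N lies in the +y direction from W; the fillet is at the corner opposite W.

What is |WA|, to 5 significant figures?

32.345

W is at the origin; WH is horizontal with |WH| = 29.3 and H on the −x side, so H = (-29.300, 0.0000). WN is vertical with |WN| = 19.6 and N on the +y side, so N = (0.0000, 19.600). The virtual corner opposite W is at (-29.300, 19.600). A1 meets HA tangentially, so TA is at right angles to HA and the tangent condition forces TC to be normal to CN, with radius 5.9, so the center T sits 5.9 in from both sides at T = (-23.400, 13.700). That places the tangent points at A = (-29.300, 13.700) on HA and C = (-23.400, 19.600) on CN. Then |WA| = |A − W| = 32.345.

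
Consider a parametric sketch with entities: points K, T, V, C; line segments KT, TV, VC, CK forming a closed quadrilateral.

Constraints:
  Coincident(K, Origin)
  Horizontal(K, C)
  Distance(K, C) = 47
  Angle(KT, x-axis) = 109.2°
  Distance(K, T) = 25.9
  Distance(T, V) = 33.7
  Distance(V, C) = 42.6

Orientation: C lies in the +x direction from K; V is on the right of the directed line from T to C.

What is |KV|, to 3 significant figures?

8.10

Checks: |TV| = 33.70 ✓; |VC| = 42.60 ✓.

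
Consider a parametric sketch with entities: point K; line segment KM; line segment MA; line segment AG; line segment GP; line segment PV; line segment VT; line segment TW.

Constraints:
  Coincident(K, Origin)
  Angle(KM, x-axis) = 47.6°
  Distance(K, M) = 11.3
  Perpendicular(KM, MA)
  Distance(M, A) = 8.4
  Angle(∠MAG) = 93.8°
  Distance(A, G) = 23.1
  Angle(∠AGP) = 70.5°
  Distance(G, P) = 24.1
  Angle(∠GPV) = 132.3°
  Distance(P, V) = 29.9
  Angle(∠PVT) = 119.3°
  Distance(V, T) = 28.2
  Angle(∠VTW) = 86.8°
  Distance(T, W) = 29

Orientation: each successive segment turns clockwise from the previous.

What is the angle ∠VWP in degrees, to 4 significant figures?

43.45°

∠PVT = 119.3° gives VT at 13.50° from the x-axis; with |VT| = 28.2, T = (22.24, 40.44). ∠VTW = 86.8° gives TW at -79.70° from the x-axis; with |TW| = 29.0, W = (27.42, 11.91). Then cos ∠VWP = WV·WP / (|WV||WP|), giving 43.45°.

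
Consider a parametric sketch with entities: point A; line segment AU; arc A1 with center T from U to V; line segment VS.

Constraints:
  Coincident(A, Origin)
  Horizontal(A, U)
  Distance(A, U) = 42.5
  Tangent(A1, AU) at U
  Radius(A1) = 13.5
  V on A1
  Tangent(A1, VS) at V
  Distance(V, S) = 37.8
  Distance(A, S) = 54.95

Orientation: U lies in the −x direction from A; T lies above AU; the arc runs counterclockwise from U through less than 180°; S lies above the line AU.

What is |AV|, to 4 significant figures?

31.40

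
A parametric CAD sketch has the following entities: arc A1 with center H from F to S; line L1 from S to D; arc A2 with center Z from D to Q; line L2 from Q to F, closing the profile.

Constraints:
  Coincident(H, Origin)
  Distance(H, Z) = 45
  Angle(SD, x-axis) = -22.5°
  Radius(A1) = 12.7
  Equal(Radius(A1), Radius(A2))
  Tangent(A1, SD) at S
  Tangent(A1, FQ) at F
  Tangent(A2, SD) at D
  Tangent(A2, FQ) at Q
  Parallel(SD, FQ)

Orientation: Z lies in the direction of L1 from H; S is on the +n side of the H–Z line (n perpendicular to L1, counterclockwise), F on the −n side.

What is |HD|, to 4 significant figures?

46.76

Tangency of A1 to both parallel lines with radius 12.7 puts S and F at H ± 12.7·n: S = (4.860, 11.73), F = (-4.860, -11.73). Equal radii place D and Q the same way about Z: D = Z + 12.7·n = (46.43, -5.487), Q = Z − 12.7·n = (36.71, -28.95). Then |HD| = |D − H| = 46.76.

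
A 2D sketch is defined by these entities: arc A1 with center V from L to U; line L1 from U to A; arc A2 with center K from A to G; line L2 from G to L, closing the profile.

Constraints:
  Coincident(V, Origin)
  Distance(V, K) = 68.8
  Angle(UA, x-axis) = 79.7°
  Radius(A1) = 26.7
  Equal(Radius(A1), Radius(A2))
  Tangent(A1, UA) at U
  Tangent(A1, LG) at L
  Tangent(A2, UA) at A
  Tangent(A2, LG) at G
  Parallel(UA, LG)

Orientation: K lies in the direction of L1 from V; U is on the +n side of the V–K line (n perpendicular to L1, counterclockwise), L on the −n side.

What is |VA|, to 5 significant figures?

73.799

The slot axis is L1's direction at 79.7°, so u = (cos 79.7°, sin 79.7°) = (0.17880, 0.98389) and n = (−sin 79.7°, cos 79.7°) = (-0.98389, 0.17880). V is at the origin and K lies 68.8 along u from V, so K = 68.8·u = (12.302, 67.691). Tangency of A1 to both parallel lines with radius 26.7 puts U and L at V ± 26.7·n: U = (-26.270, 4.7740), L = (26.270, -4.7740). Equal radii place A and G the same way about K: A = K + 26.7·n = (-13.968, 72.465), G = K − 26.7·n = (38.571, 62.917). Then |VA| = |A − V| = 73.799.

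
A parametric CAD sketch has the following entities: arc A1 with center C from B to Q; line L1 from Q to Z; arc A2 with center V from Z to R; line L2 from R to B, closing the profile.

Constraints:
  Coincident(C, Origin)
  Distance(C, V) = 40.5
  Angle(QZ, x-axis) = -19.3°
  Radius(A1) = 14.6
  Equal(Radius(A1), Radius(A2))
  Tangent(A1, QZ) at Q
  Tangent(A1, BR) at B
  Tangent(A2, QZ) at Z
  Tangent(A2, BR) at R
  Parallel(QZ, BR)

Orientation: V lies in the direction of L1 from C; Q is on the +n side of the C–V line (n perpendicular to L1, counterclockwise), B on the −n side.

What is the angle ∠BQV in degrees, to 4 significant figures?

70.18°

The slot axis is L1's direction at -19.3°, so u = (cos -19.3°, sin -19.3°) = (0.9438, -0.3305) and n = (−sin -19.3°, cos -19.3°) = (0.3305, 0.9438). C is at the origin and V lies 40.5 along u from C, so V = 40.5·u = (38.22, -13.39). Tangency of A1 to both parallel lines with radius 14.6 puts Q and B at C ± 14.6·n: Q = (4.826, 13.78), B = (-4.826, -13.78). Then cos ∠BQV = QB·QV / (|QB||QV|), giving 70.18°.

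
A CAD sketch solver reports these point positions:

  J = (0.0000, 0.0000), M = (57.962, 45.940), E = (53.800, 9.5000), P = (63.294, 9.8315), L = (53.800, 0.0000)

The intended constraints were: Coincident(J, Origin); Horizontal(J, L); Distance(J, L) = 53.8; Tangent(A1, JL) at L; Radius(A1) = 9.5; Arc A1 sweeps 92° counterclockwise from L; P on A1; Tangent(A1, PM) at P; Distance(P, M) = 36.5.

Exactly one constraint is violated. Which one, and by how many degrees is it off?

Tangent(A1, PM) at P — off by 6.40°.

J = (0.00, 0.00) ✓; J.y = 0.00, L.y = 0.00 ✓; |JL| = 53.80 ✓; ∠(EL, LJ) = 90.00° ✓; |EL| = 9.500 ✓; bearing(E→P) − bearing(E→L) = 92.00° ✓; |EP| = 9.500 ✓; ∠(EP, PM) = 83.60° ✗; |PM| = 36.50 ✓.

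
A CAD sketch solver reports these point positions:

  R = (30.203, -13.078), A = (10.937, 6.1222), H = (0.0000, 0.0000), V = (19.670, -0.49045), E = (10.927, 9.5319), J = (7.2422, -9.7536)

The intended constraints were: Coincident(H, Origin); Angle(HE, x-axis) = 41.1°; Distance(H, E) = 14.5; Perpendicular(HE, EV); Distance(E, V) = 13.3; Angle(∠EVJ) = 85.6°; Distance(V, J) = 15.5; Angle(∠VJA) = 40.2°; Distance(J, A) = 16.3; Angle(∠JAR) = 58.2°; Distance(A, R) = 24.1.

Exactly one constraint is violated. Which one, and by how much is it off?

Distance(A, R) = 24.1 — off by 3.10.

H = (0.00, 0.00) ✓; HE at 41.10° ✓; |HE| = 14.50 ✓; ∠(HE, EV) = 90.00° ✓; |EV| = 13.30 ✓; ∠EVJ = 85.60° ✓; |VJ| = 15.50 ✓; ∠VJA = 40.20° ✓; |JA| = 16.30 ✓; ∠JAR = 58.20° ✓; |AR| = 27.20 ✗.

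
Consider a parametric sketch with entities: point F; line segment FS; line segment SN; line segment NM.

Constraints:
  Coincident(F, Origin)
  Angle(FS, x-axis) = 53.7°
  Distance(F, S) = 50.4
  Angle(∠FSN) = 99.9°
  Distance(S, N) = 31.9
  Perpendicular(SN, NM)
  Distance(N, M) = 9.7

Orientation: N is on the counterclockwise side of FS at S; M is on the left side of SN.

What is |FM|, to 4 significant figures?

56.93

F is at the origin; FS runs at 53.7° with length 50.4, so S = 50.4·(cos 53.7°, sin 53.7°) = (29.84, 40.62). ∠FSN = 99.9°, so SN runs at 53.7° + (180° − 99.9°) = 133.8° from the x-axis; with |SN| = 31.9, N = S + 31.9·(cos 133.8°, sin 133.8°) = (7.758, 63.64). SN is perpendicular to NM; with |NM| = 9.7 on the left of SN, M = N + 9.7·(-0.7218, -0.6921) = (0.7570, 56.93). Then |FM| = |M − F| = 56.93.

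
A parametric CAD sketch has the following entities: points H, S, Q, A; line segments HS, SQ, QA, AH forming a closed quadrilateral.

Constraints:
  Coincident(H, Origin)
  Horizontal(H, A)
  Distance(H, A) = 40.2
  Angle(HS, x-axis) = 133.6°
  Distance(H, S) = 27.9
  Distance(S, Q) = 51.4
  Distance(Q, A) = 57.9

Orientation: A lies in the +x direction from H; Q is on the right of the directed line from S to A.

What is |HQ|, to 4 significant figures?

31.57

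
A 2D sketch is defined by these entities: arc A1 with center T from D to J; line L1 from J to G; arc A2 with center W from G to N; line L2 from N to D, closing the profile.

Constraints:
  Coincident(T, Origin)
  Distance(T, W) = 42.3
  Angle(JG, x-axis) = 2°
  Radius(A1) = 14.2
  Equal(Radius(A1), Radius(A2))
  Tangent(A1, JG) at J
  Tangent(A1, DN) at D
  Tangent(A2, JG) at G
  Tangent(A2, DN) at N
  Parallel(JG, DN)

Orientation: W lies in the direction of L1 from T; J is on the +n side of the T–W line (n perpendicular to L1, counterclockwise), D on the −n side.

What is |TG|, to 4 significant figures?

44.62

The slot axis is L1's direction at 2.0°, so u = (cos 2.0°, sin 2.0°) = (0.9994, 0.03490) and n = (−sin 2.0°, cos 2.0°) = (-0.03490, 0.9994). T is at the origin and W lies 42.3 along u from T, so W = 42.3·u = (42.27, 1.476). Tangency of A1 to both parallel lines with radius 14.2 puts J and D at T ± 14.2·n: J = (-0.4956, 14.19), D = (0.4956, -14.19). Equal radii place G and N the same way about W: G = W + 14.2·n = (41.78, 15.67), N = W − 14.2·n = (42.77, -12.72). Then |TG| = |G − T| = 44.62.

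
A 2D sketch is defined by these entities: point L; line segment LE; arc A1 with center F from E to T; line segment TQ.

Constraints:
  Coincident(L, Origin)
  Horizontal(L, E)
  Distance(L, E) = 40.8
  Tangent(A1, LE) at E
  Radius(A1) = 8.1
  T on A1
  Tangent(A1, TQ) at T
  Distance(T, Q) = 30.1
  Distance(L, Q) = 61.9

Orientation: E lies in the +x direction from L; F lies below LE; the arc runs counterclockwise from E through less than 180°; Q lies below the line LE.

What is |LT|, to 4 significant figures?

35.87

Checks: ∠(FE, EL) = 90.00° ✓; |FT| = 8.100 ✓; ∠(FT, TQ) = 90.00° ✓; |TQ| = 30.10 ✓; |LQ| = 61.90 ✓.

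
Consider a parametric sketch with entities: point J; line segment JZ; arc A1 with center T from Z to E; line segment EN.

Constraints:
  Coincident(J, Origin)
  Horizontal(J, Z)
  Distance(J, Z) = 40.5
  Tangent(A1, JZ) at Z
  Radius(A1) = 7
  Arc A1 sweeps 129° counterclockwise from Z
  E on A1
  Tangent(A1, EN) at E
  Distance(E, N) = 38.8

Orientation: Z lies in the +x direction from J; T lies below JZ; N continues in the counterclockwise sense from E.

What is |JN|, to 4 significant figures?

72.56

J is at the origin; J and Z share the same y with |JZ| = 40.5 and Z on the +x side, so Z = (40.50, 0.000). Tangency of A1 to JZ means the radius TZ is perpendicular to JZ, so T = Z + (0, -7) = (40.50, -7.000). On A1, Z sits at bearing 90° from T; a 129° counterclockwise sweep puts E at bearing 219°, so E = T + 7.0·(cos 219°, sin 219°) = (35.06, -11.41). A1 meets EN tangentially, so TE is at right angles to EN, so EN runs along (−sin 219°, cos 219°); with |EN| = 38.8, N = (59.48, -41.56). Then |JN| = |N − J| = 72.56.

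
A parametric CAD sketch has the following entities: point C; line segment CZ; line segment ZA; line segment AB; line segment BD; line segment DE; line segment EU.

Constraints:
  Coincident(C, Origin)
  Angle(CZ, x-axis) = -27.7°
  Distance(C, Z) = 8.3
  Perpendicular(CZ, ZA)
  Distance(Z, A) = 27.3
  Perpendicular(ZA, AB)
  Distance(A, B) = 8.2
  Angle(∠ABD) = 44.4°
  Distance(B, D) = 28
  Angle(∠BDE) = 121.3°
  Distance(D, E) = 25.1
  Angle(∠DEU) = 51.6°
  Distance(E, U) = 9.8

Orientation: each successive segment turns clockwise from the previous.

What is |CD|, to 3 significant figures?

21.5

C is at the origin; CZ runs at -27.7° with length 8.3, so Z = (7.35, -3.86). CZ ⟂ ZA, so ZA runs at -118°; with |ZA| = 27.3, A = (-5.34, -28.0). ZA is perpendicular to AB, so AB runs at 152°; with |AB| = 8.2, B = (-12.6, -24.2). ∠ABD = 44.4° gives BD at 16.7° from the x-axis; with |BD| = 28.0, D = (14.2, -16.2). Then |CD| = |D − C| = 21.5.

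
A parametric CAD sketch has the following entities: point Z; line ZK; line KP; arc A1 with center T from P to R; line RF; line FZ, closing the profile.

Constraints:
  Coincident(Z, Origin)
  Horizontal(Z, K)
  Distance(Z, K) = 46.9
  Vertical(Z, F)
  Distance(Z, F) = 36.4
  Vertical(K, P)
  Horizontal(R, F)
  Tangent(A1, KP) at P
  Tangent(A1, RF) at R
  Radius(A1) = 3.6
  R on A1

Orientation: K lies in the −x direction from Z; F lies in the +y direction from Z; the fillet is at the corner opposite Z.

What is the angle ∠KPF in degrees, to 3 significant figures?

94.4°

The virtual corner opposite Z is at (-46.9, 36.4). Since A1 is tangent to KP there, TP ⟂ KP and the tangent condition forces TR to be normal to RF, with radius 3.6, so the center T sits 3.6 in from both sides at T = (-43.3, 32.8). That places the tangent points at P = (-46.9, 32.8) on KP and R = (-43.3, 36.4) on RF. Then cos ∠KPF = PK·PF / (|PK||PF|), giving 94.4°.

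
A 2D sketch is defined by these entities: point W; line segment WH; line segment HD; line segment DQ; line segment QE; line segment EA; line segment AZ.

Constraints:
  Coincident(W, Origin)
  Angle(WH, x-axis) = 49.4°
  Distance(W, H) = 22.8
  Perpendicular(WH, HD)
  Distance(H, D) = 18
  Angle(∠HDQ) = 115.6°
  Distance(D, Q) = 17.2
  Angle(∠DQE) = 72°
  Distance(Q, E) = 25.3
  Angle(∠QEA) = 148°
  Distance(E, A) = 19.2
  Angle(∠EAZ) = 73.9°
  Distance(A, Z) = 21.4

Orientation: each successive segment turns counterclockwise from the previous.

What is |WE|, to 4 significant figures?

3.958

∠HDQ = 115.6° gives DQ at -156.2° from the x-axis; with |DQ| = 17.2, Q = (-14.57, 22.08). ∠DQE = 72.0° gives QE at -48.20° from the x-axis; with |QE| = 25.3, E = (2.297, 3.224). Then |WE| = |E − W| = 3.958.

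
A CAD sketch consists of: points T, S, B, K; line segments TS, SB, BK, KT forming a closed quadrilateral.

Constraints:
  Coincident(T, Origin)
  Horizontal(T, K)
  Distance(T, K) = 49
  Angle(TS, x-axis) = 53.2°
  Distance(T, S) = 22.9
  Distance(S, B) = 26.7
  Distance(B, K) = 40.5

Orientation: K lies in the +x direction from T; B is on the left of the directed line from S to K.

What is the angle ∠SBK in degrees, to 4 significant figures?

69.08°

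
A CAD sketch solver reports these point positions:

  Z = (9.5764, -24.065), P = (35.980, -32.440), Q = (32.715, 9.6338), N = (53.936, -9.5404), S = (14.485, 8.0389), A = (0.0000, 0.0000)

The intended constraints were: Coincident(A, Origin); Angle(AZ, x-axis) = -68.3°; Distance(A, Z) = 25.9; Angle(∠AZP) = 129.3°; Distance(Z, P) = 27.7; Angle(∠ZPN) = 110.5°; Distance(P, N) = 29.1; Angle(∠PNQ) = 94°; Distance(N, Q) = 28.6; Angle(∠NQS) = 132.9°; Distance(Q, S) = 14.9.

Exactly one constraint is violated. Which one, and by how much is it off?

Distance(Q, S) = 14.9 — off by 3.40.

A = (0.00, 0.00) ✓; AZ at -68.30° ✓; |AZ| = 25.90 ✓; ∠AZP = 129.3° ✓; |ZP| = 27.70 ✓; ∠ZPN = 110.5° ✓; |PN| = 29.10 ✓; ∠PNQ = 94.00° ✓; |NQ| = 28.60 ✓; ∠NQS = 132.9° ✓; |QS| = 18.30 ✗.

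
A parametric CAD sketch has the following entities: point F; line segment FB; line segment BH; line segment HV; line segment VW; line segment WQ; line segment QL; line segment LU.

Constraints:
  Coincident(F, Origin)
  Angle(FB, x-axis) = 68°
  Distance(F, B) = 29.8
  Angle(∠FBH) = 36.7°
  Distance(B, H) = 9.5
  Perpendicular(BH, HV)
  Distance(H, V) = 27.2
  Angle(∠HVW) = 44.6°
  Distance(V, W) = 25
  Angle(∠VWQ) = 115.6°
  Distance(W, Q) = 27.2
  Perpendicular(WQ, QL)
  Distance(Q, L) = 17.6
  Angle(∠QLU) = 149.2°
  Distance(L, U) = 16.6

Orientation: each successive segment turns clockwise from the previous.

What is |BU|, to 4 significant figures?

28.37

WQ ⟂ QL, so QL runs at -95.10°; with |QL| = 17.6, L = (25.56, 13.09). ∠QLU = 149.2° gives LU at -125.9° from the x-axis; with |LU| = 16.6, U = (15.82, -0.3598). Then |BU| = |U − B| = 28.37.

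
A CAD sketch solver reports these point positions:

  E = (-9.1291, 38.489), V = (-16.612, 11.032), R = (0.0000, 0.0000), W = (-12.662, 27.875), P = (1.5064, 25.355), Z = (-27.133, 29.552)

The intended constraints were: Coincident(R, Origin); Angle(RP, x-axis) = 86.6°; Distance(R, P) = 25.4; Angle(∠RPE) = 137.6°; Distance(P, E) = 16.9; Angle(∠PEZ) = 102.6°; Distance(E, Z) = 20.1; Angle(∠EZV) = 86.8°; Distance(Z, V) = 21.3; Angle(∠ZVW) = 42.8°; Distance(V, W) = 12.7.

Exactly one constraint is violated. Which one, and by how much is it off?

Distance(V, W) = 12.7 — off by 4.60.

R = (0.00, 0.00) ✓; RP at 86.60° ✓; |RP| = 25.40 ✓; ∠RPE = 137.6° ✓; |PE| = 16.90 ✓; ∠PEZ = 102.6° ✓; |EZ| = 20.10 ✓; ∠EZV = 86.80° ✓; |ZV| = 21.30 ✓; ∠ZVW = 42.80° ✓; |VW| = 17.30 ✗.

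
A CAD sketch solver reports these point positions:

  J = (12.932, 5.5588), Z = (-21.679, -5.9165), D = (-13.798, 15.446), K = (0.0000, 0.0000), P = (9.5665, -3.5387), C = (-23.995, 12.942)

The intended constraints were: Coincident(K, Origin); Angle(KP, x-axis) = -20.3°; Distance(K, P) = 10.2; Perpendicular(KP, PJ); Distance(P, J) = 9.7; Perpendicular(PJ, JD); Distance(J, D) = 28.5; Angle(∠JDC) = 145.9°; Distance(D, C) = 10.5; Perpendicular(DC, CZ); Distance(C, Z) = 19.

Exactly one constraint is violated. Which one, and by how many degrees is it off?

Perpendicular(DC, CZ) — off by 6.80°.

K = (0.00, 0.00) ✓; KP at -20.30° ✓; |KP| = 10.20 ✓; ∠(KP, PJ) = 90.00° ✓; |PJ| = 9.700 ✓; ∠(PJ, JD) = 90.00° ✓; |JD| = 28.50 ✓; ∠JDC = 145.9° ✓; |DC| = 10.50 ✓; ∠(DC, CZ) = 83.20° ✗; |CZ| = 19.00 ✓.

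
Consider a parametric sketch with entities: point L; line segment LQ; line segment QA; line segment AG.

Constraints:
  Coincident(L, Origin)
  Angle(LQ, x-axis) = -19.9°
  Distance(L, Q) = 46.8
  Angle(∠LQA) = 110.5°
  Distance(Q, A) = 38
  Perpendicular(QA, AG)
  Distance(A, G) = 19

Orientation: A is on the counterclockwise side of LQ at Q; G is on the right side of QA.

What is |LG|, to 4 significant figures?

83.11

∠LQA = 110.5°, so QA runs at -19.9° + (180° − 110.5°) = 49.60° from the x-axis; with |QA| = 38.0, A = Q + 38.0·(cos 49.60°, sin 49.60°) = (68.63, 13.01). QA is perpendicular to AG; with |AG| = 19.0 on the right of QA, G = A + 19.0·(0.7615, -0.6481) = (83.10, 0.6944). Then |LG| = |G − L| = 83.11.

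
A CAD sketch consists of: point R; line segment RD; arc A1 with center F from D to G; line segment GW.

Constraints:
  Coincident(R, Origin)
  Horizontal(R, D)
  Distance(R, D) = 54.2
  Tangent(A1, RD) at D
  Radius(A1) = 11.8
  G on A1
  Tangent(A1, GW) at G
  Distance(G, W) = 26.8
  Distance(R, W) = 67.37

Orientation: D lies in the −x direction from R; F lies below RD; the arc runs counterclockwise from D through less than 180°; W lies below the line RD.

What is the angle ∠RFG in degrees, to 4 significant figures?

167.0°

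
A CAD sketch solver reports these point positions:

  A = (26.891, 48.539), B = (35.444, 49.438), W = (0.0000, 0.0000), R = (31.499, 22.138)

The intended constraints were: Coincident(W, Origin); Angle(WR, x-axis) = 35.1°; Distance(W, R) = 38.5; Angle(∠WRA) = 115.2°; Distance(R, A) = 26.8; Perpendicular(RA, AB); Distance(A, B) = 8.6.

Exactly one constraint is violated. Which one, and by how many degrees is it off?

Perpendicular(RA, AB) — off by 3.90°.

W = (0.00, 0.00) ✓; WR at 35.10° ✓; |WR| = 38.50 ✓; ∠WRA = 115.2° ✓; |RA| = 26.80 ✓; ∠(RA, AB) = 93.90° ✗; |AB| = 8.600 ✓.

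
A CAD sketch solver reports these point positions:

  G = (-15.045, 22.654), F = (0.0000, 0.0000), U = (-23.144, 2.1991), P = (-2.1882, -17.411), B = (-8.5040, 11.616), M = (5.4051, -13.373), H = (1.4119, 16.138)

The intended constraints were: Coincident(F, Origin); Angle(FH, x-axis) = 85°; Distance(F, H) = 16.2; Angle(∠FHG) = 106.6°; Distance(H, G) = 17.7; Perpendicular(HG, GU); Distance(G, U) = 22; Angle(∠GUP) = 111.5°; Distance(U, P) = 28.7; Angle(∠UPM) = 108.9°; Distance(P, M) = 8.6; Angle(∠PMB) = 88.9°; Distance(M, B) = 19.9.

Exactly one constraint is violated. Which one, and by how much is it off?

Distance(M, B) = 19.9 — off by 8.70.

F = (0.00, 0.00) ✓; FH at 85.00° ✓; |FH| = 16.20 ✓; ∠FHG = 106.6° ✓; |HG| = 17.70 ✓; ∠(HG, GU) = 90.00° ✓; |GU| = 22.00 ✓; ∠GUP = 111.5° ✓; |UP| = 28.70 ✓; ∠UPM = 108.9° ✓; |PM| = 8.600 ✓; ∠PMB = 88.90° ✓; |MB| = 28.60 ✗.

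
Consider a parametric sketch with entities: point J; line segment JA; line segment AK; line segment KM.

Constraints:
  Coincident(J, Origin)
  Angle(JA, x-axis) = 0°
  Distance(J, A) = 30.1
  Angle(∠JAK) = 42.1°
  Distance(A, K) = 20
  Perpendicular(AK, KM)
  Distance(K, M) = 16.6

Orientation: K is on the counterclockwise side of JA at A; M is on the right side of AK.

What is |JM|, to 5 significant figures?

36.854

J is at the origin; JA runs at 0.0° with length 30.1, so A = 30.1·(cos 0.0°, sin 0.0°) = (30.100, 0.0000). ∠JAK = 42.1°, so AK runs at 0.0° + (180° − 42.1°) = 137.90° from the x-axis; with |AK| = 20.0, K = A + 20.0·(cos 137.90°, sin 137.90°) = (15.260, 13.409). The perpendicularity gives KM at right angles to AK; with |KM| = 16.6 on the right of AK, M = K + 16.6·(0.67043, 0.74198) = (26.390, 25.725). Then |JM| = |M − J| = 36.854.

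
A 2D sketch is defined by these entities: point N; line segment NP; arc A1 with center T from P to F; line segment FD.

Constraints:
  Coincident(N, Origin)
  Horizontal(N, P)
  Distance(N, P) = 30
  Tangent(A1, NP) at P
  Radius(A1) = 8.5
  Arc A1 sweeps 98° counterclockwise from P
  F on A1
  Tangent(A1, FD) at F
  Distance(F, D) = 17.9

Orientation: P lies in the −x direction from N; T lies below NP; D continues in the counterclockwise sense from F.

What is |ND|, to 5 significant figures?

45.188

N is at the origin; N and P share the same y with |NP| = 30.0 and P on the −x side, so P = (-30.000, 0.0000). Since A1 is tangent to NP there, TP ⟂ NP, so T = P + (0, -8.5) = (-30.000, -8.5000). On A1, P sits at bearing 90° from T; a 98° counterclockwise sweep puts F at bearing 188°, so F = T + 8.5·(cos 188°, sin 188°) = (-38.417, -9.6830). A1 meets FD tangentially, so TF is at right angles to FD, so FD runs along (−sin 188°, cos 188°); with |FD| = 17.9, D = (-35.926, -27.409). Then |ND| = |D − N| = 45.188.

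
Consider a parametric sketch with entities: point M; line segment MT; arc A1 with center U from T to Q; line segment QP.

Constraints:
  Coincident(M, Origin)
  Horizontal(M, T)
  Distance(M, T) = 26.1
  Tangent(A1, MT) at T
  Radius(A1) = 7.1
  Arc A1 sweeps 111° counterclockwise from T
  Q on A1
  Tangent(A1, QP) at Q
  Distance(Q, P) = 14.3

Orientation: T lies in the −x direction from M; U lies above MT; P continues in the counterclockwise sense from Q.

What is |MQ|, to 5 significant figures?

21.729

M is at the origin; M and T share the same y with |MT| = 26.1 and T on the −x side, so T = (-26.100, 0.0000). Since A1 is tangent to MT there, UT ⟂ MT, so U = T + (0, 7.1) = (-26.100, 7.1000). On A1, T sits at bearing -90° from U; a 111° counterclockwise sweep puts Q at bearing 21°, so Q = U + 7.1·(cos 21°, sin 21°) = (-19.472, 9.6444). Then |MQ| = |Q − M| = 21.729.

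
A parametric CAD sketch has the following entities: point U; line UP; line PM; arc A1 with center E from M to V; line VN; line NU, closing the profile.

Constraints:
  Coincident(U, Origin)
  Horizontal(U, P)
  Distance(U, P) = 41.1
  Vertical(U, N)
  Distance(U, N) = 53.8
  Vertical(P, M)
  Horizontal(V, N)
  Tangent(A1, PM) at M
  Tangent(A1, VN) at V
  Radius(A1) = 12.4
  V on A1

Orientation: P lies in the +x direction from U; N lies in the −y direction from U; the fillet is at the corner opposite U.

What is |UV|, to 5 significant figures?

60.976

The virtual corner opposite U is at (41.100, -53.800). A1 meets PM tangentially, so EM is at right angles to PM and the tangent condition forces EV to be normal to VN, with radius 12.4, so the center E sits 12.4 in from both sides at E = (28.700, -41.400). That places the tangent points at M = (41.100, -41.400) on PM and V = (28.700, -53.800) on VN. Then |UV| = |V − U| = 60.976.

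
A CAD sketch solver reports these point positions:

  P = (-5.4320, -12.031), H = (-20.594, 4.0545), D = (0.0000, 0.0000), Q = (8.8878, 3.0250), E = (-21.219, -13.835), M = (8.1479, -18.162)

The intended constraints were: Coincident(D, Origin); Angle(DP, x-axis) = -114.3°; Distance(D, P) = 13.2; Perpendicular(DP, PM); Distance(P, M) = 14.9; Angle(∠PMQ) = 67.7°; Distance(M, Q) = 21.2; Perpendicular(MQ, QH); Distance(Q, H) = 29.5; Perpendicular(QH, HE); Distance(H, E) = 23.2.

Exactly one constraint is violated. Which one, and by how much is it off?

Distance(H, E) = 23.2 — off by 5.30.

D = (0.00, 0.00) ✓; DP at -114.3° ✓; |DP| = 13.20 ✓; ∠(DP, PM) = 90.00° ✓; |PM| = 14.90 ✓; ∠PMQ = 67.70° ✓; |MQ| = 21.20 ✓; ∠(MQ, QH) = 90.00° ✓; |QH| = 29.50 ✓; ∠(QH, HE) = 90.00° ✓; |HE| = 17.90 ✗.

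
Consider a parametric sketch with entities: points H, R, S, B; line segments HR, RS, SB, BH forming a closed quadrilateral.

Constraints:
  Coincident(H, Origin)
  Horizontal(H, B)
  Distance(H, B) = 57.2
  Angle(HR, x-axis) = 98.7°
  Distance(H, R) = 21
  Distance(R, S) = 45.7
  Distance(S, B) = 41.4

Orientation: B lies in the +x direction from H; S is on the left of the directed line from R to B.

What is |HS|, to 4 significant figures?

54.30

Checks: |RS| = 45.70 ✓; |SB| = 41.40 ✓.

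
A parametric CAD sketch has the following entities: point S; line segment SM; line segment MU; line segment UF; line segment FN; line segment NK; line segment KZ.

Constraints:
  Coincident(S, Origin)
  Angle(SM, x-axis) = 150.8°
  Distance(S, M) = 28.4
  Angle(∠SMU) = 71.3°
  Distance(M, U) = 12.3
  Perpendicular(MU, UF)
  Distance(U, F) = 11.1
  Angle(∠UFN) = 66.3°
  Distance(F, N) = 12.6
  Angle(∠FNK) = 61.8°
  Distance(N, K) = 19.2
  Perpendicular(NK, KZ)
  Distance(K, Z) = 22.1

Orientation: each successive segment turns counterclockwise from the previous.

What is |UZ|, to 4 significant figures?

20.74

∠FNK = 61.8° gives NK at -138.6° from the x-axis; with |NK| = 19.2, K = (-33.40, -0.6917). NK is perpendicular to KZ, so KZ runs at -48.60°; with |KZ| = 22.1, Z = (-18.78, -17.27). Then |UZ| = |Z − U| = 20.74.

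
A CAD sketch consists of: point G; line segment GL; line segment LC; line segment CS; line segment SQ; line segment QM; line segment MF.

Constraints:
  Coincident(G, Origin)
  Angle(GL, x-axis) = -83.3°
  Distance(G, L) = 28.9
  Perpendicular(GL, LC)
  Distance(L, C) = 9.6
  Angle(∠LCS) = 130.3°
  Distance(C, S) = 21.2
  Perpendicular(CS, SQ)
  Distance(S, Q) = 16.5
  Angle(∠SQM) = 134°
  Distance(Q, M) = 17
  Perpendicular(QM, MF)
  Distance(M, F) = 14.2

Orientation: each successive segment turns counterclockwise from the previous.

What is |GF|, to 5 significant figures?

18.505

G is at the origin; GL runs at -83.3° with length 28.9, so L = (3.3718, -28.703). GL is perpendicular to LC, so LC runs at 6.7000°; with |LC| = 9.6, C = (12.906, -27.583). ∠LCS = 130.3° gives CS at 56.400° from the x-axis; with |CS| = 21.2, S = (24.638, -9.9247). CS is perpendicular to SQ, so SQ runs at 146.40°; with |SQ| = 16.5, Q = (10.895, -0.79370). ∠SQM = 134.0° gives QM at -167.60° from the x-axis; with |QM| = 17.0, M = (-5.7085, -4.4442). QM ⟂ MF, so MF runs at -77.600°; with |MF| = 14.2, F = (-2.6593, -18.313). Then |GF| = |F − G| = 18.505.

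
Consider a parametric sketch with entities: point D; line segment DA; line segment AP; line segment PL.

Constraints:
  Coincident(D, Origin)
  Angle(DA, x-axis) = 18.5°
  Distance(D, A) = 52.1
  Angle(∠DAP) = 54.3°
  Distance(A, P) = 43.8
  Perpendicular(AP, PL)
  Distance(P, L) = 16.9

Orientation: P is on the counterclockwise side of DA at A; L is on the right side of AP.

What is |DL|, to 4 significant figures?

60.71

D is at the origin; DA runs at 18.5° with length 52.1, so A = 52.1·(cos 18.5°, sin 18.5°) = (49.41, 16.53). ∠DAP = 54.3°, so AP runs at 18.5° + (180° − 54.3°) = 144.2° from the x-axis; with |AP| = 43.8, P = A + 43.8·(cos 144.2°, sin 144.2°) = (13.88, 42.15). The perpendicularity gives PL at right angles to AP; with |PL| = 16.9 on the right of AP, L = P + 16.9·(0.5850, 0.8111) = (23.77, 55.86). Then |DL| = |L − D| = 60.71.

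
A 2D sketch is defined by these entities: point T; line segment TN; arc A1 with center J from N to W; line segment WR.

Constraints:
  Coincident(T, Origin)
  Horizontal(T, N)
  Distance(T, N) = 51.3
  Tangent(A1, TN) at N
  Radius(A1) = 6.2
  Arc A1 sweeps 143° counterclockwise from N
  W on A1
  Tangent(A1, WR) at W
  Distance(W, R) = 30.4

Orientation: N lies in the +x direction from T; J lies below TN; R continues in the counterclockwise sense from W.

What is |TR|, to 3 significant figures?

77.6

On A1, N sits at bearing 90° from J; a 143° counterclockwise sweep puts W at bearing 233°, so W = J + 6.2·(cos 233°, sin 233°) = (47.6, -11.2). The tangent condition forces JW to be normal to WR, so WR runs along (−sin 233°, cos 233°); with |WR| = 30.4, R = (71.8, -29.4). Then |TR| = |R − T| = 77.6.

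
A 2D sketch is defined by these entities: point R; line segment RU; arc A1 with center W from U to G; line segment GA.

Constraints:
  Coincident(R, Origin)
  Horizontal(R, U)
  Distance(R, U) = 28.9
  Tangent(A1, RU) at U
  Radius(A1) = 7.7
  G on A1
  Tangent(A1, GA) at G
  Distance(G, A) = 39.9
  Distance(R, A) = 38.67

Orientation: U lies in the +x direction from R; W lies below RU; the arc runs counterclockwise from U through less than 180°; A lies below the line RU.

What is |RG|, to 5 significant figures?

22.544

R is at the origin; RU is horizontal with |RU| = 28.9 and U on the +x side, so U = (28.900, 0.0000). A1 meets RU tangentially, so WU is at right angles to RU, so W = U + (0, -7.7) = (28.900, -7.7000). Since WG ⟂ GA (tangency), |WA| = √(7.7² + 39.9²) = 40.636 regardless of where G sits on A1. So A lies on both circle(R, 38.67) and circle(W, 40.636); the below-RU intersection is A = (2.4964, -38.589). G is the foot of the tangent from A: G = (22.205, -3.8966).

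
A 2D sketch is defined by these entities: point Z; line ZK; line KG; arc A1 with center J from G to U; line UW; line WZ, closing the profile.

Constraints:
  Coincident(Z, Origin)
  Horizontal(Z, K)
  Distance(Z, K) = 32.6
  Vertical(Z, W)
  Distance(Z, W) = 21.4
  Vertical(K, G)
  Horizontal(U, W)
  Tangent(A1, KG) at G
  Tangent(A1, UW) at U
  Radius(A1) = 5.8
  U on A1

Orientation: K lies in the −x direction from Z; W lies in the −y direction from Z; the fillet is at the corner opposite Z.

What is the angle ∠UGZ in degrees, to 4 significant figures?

70.57°

Z is at the origin; Z and K share the same y with |ZK| = 32.6 and K on the −x side, so K = (-32.60, 0.000). ZW is vertical with |ZW| = 21.4 and W on the −y side, so W = (0.000, -21.40). The virtual corner opposite Z is at (-32.60, -21.40). Tangency of A1 to KG means the radius JG is perpendicular to KG and A1 meets UW tangentially, so JU is at right angles to UW, with radius 5.8, so the center J sits 5.8 in from both sides at J = (-26.80, -15.60). That places the tangent points at G = (-32.60, -15.60) on KG and U = (-26.80, -21.40) on UW. Then cos ∠UGZ = GU·GZ / (|GU||GZ|), giving 70.57°.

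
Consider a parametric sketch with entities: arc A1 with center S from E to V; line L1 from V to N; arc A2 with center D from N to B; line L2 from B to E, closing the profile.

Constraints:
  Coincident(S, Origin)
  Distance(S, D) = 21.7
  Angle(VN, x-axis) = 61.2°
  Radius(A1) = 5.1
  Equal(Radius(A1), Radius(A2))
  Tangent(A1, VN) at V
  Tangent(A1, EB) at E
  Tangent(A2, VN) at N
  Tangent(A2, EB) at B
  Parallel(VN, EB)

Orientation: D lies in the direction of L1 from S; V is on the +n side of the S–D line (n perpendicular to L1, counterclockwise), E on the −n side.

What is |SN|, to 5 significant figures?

22.291

Tangency of A1 to both parallel lines with radius 5.1 puts V and E at S ± 5.1·n: V = (-4.4692, 2.4569), E = (4.4692, -2.4569). Equal radii place N and B the same way about D: N = D + 5.1·n = (5.9849, 21.473), B = D − 5.1·n = (14.923, 16.559). Then |SN| = |N − S| = 22.291.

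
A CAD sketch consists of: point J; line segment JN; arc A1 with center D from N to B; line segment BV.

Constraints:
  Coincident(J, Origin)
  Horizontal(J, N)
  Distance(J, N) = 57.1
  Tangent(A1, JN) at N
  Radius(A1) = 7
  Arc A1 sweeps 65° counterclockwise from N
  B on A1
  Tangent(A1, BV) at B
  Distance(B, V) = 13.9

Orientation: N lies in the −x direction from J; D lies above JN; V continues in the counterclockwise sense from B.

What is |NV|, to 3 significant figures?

20.6

J is at the origin; J and N share the same y with |JN| = 57.1 and N on the −x side, so N = (-57.1, 0.00). The tangent condition forces DN to be normal to JN, so D = N + (0, 7) = (-57.1, 7.00). On A1, N sits at bearing -90° from D; a 65° counterclockwise sweep puts B at bearing -25°, so B = D + 7.0·(cos -25°, sin -25°) = (-50.8, 4.04). A1 meets BV tangentially, so DB is at right angles to BV, so BV runs along (−sin -25°, cos -25°); with |BV| = 13.9, V = (-44.9, 16.6). Then |NV| = |V − N| = 20.6.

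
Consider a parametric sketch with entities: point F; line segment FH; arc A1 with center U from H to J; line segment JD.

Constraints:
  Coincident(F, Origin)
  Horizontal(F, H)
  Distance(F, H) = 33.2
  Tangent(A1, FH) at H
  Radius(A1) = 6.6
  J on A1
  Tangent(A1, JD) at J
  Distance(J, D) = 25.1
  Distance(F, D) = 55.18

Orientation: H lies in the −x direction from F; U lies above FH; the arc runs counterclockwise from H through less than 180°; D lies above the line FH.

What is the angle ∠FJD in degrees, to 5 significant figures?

159.48°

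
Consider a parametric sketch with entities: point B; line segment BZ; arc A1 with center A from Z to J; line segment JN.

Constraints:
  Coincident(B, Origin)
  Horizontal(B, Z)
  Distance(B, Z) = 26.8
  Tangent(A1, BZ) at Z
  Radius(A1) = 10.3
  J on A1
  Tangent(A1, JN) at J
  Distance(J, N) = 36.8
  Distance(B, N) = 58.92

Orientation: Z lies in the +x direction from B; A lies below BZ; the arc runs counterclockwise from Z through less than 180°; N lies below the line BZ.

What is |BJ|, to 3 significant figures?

23.2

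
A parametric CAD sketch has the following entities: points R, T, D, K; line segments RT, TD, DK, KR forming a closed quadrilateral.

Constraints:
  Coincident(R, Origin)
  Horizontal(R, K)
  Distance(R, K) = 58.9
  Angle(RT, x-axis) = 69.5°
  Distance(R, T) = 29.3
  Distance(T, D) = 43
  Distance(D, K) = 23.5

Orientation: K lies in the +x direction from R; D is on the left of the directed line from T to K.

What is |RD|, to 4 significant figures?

57.68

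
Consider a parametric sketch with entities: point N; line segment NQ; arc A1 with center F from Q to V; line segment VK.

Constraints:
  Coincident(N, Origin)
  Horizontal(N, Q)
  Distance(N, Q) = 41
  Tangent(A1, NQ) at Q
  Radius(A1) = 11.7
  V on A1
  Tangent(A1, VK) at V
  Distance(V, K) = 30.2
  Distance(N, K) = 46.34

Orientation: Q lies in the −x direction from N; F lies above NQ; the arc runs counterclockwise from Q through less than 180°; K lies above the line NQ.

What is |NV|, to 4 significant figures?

31.03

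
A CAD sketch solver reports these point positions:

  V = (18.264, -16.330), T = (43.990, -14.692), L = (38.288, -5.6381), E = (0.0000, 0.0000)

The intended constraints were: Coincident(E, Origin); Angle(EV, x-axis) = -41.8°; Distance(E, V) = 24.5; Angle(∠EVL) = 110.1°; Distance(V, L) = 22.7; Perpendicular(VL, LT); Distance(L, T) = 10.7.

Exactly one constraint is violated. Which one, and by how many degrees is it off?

Perpendicular(VL, LT) — off by 4.10°.

E = (0.00, 0.00) ✓; EV at -41.80° ✓; |EV| = 24.50 ✓; ∠EVL = 110.1° ✓; |VL| = 22.70 ✓; ∠(VL, LT) = 85.90° ✗; |LT| = 10.70 ✓.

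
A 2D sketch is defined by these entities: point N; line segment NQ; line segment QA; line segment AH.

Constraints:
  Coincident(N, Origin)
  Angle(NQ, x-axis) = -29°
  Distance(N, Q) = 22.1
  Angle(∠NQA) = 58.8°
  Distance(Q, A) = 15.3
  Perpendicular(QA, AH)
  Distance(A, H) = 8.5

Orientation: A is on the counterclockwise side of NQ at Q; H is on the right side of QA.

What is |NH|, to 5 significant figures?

27.673

N is at the origin; NQ runs at -29.0° with length 22.1, so Q = 22.1·(cos -29.0°, sin -29.0°) = (19.329, -10.714). ∠NQA = 58.8°, so QA runs at -29.0° + (180° − 58.8°) = 92.200° from the x-axis; with |QA| = 15.3, A = Q + 15.3·(cos 92.200°, sin 92.200°) = (18.742, 4.5744). The perpendicularity gives AH at right angles to QA; with |AH| = 8.5 on the right of QA, H = A + 8.5·(0.99926, 0.038388) = (27.235, 4.9007). Then |NH| = |H − N| = 27.673.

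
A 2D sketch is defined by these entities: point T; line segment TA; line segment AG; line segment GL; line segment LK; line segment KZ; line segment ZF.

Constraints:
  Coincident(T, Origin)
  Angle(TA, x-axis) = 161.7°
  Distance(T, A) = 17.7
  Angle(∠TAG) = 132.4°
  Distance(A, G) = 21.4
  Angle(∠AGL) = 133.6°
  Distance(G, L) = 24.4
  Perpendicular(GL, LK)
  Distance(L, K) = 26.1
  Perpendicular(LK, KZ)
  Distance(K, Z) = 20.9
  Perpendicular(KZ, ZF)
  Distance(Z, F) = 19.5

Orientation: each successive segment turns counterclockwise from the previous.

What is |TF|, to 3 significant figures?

31.5

T is at the origin; TA runs at 161.7° with length 17.7, so A = (-16.8, 5.56). ∠TAG = 132.4° gives AG at -151° from the x-axis; with |AG| = 21.4, G = (-35.5, -4.92). ∠AGL = 133.6° gives GL at -104° from the x-axis; with |GL| = 24.4, L = (-41.5, -28.6). GL is perpendicular to LK, so LK runs at -14.3°; with |LK| = 26.1, K = (-16.2, -35.0). The perpendicularity gives KZ at right angles to LK, so KZ runs at 75.7°; with |KZ| = 20.9, Z = (-11.0, -14.8). The perpendicularity gives ZF at right angles to KZ, so ZF runs at 166°; with |ZF| = 19.5, F = (-29.9, -9.94). Then |TF| = |F − T| = 31.5.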